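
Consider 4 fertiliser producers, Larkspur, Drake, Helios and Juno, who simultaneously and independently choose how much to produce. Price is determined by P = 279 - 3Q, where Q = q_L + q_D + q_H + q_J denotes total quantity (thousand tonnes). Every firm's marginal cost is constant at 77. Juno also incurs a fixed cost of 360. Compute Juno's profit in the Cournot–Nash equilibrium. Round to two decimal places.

Each firm earns π_i = (279 - 3Q)q_i - 77q_i.
Setting ∂π_i/∂q_i = 0 with rivals' quantities fixed: 202 - 6q_i - 3·Σ_{j≠i} q_j = 0.
With identical firms every q_j equals q_i, so Σ_{j≠i} q_j = 3q_i and 202 = 15q_i, giving q_i = 202/15.
Price P = 279 - 3·(808/15) = 587/5.
Juno's profit: (587/5 - 77)·(202/15) - 360 = 184.0533.

184.05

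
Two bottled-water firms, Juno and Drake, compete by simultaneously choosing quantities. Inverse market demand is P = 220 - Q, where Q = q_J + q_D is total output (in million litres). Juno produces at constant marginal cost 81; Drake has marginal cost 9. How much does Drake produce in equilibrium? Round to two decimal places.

94.33

Juno's profit: π_J = (220 - Q)q_J - (81q_J). Setting ∂π_J/∂q_J = 0: 139 - 2q_J - (q_D) = 0.
Drake's first-order condition: 211 - 2q_D - (q_J) = 0.
So q_J = (139 - q_D)/2 and q_D = (211 - q_J)/2.
Substituting one into the other gives q_J = 67/3 and q_D = 283/3.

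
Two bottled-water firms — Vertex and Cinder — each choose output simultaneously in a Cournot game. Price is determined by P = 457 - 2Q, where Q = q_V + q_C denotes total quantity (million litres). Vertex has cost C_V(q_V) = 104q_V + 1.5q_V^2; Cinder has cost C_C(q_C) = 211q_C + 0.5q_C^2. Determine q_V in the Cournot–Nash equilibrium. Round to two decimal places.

Vertex's profit: π_V = (457 - 2Q)q_V - (104q_V + (3/2)q_V²). Setting ∂π_V/∂q_V = 0: 353 - 7q_V - 2(q_C) = 0.
Cinder's profit: π_C = (457 - 2Q)q_C - (211q_C + (1/2)q_C²). Setting ∂π_C/∂q_C = 0: 246 - 5q_C - 2(q_V) = 0.
Best responses: q_V = (353 - 2q_C)/7, q_C = (246 - 2q_V)/5.
Solving the pair: q_V = 1273/31, q_C = 1016/31.

41.06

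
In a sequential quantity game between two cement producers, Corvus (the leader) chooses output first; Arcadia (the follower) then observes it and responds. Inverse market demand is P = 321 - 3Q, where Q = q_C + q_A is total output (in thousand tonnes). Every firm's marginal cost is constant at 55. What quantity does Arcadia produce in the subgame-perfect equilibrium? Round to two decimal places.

22.17

The follower Arcadia best-responds to any q_C: π_A = (321 - 3Q)q_A - 55q_A.
Follower FOC: 266 - 3q_C - 6q_A = 0, so q_A(q_C) = (266 - 3q_C)/6.
Corvus substitutes q_A(q_C) into its own profit: π_C = q_C(321 - 3q_C - (266 - 3q_C)/2) - 55q_C = (188 - (3/2)q_C)q_C - 55q_C.
Leader FOC: 133 - 3q_C = 0, so q_C = 133/3.
Then q_A = (266 - 3·(133/3))/6 = 133/6.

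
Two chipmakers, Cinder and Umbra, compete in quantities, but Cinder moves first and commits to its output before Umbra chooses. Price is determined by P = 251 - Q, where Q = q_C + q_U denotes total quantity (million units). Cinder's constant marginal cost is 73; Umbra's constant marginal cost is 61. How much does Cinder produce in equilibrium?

83

The follower Umbra best-responds to any q_C: π_U = (251 - Q)q_U - 61q_U.
∂π_U/∂q_U = 190 - q_C - 2q_U = 0 gives the reaction function q_U = (190 - q_C)/2.
The leader anticipates this reaction. Substituting into P = 251 - Q gives P = 156 - (1/2)q_C, so π_C = (156 - (1/2)q_C)q_C - 73q_C.
The leader's first-order condition 83 - q_C = 0 yields q_C = 83.
Then q_U = (190 - 83)/2 = 107/2.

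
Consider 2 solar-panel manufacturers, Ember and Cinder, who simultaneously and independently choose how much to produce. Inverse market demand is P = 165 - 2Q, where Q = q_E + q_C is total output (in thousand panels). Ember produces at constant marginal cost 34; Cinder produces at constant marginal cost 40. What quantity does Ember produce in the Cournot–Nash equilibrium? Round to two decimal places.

Ember's profit: π_E = (165 - 2Q)q_E - (34q_E). Setting ∂π_E/∂q_E = 0: 131 - 4q_E - 2(q_C) = 0.
Cinder's profit: π_C = (165 - 2Q)q_C - (40q_C). Setting ∂π_C/∂q_C = 0: 125 - 4q_C - 2(q_E) = 0.
So q_E = (131 - 2q_C)/4 and q_C = (125 - 2q_E)/4.
Substituting one into the other gives q_E = 137/6 and q_C = 119/6.

22.83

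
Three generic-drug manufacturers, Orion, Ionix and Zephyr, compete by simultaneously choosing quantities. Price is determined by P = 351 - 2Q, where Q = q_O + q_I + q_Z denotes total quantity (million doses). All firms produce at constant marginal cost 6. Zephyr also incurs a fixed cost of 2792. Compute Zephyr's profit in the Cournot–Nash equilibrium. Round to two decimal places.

A representative firm's profit is π_i = q_i(351 - 2Q) - 6q_i.
Setting ∂π_i/∂q_i = 0 with rivals' quantities fixed: 345 - 4q_i - 2·Σ_{j≠i} q_j = 0.
By symmetry each firm produces the same amount; substituting Σ_{j≠i} q_j = 2q_i yields q_i = 345/8.
Price P = 351 - 2·(1035/8) = 369/4.
Zephyr's profit: (369/4 - 6)·(345/8) - 2792 = 927.5313.

927.53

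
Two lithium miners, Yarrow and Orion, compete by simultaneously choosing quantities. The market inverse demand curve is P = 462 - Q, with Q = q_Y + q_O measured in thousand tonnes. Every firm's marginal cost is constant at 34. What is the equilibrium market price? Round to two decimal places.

176.67

Each firm earns π_i = (462 - Q)q_i - 34q_i.
First-order condition (treating rivals' output as given): 428 - 2q_i - q_j = 0.
By symmetry each firm produces the same amount; substituting q_j = q_i yields q_i = 428/3.
Total output Q = 856/3, so price P = 462 - 856/3 = 530/3.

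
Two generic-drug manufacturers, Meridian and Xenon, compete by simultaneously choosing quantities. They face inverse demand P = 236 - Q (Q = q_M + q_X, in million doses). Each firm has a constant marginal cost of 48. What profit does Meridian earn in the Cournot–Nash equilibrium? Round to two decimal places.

3927.11

A representative firm's profit is π_i = q_i(236 - Q) - 48q_i.
First-order condition (treating rivals' output as given): 188 - 2q_i - q_j = 0.
By symmetry each firm produces the same amount; substituting q_j = q_i yields q_i = 188/3.
Price P = 236 - 376/3 = 332/3.
Meridian's profit: (332/3 - 48)·(188/3) = 3927.1111.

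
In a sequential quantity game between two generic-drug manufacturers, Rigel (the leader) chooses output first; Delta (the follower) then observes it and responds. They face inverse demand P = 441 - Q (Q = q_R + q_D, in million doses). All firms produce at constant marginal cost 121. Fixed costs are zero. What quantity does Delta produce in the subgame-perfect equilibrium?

80

The follower Delta best-responds to any q_R: π_D = (441 - Q)q_D - 121q_D.
Setting the follower's marginal profit to zero, 320 - q_R - 2q_D = 0, i.e. q_D = (320 - q_R)/2.
The leader anticipates this reaction. Substituting into P = 441 - Q gives P = 281 - (1/2)q_R, so π_R = (281 - (1/2)q_R)q_R - 121q_R.
The leader's first-order condition 160 - q_R = 0 yields q_R = 160.
Then q_D = (320 - 160)/2 = 80.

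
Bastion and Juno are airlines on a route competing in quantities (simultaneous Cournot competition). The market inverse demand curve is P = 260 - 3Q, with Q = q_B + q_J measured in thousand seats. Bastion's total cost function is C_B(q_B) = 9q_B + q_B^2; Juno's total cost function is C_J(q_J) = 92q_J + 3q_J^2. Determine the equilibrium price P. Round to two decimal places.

153.14

Bastion's profit: π_B = (260 - 3Q)q_B - (9q_B + q_B²). Setting ∂π_B/∂q_B = 0: 251 - 8q_B - 3(q_J) = 0.
Juno's first-order condition: 168 - 12q_J - 3(q_B) = 0.
Rearranging gives the reaction functions q_B = (251 - 3q_J)/8 and q_J = (168 - 3q_B)/12.
Substituting one into the other gives q_B = 836/29 and q_J = 197/29.
Total output Q = 1033/29, so price P = 260 - 3·(1033/29) = 153.1379.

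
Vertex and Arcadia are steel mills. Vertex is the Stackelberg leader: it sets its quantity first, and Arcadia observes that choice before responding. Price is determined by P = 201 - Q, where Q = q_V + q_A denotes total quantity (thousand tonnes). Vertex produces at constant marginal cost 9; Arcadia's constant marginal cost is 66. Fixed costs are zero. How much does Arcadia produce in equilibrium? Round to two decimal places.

5.25

The follower Arcadia best-responds to any q_V: π_A = (201 - Q)q_A - 66q_A.
Follower FOC: 135 - q_V - 2q_A = 0, so q_A(q_V) = (135 - q_V)/2.
Vertex substitutes q_A(q_V) into its own profit: π_V = q_V(201 - q_V - (135 - q_V)/2) - 9q_V = (267/2 - (1/2)q_V)q_V - 9q_V.
The leader's first-order condition 249/2 - q_V = 0 yields q_V = 249/2.
Then q_A = (135 - 249/2)/2 = 21/4.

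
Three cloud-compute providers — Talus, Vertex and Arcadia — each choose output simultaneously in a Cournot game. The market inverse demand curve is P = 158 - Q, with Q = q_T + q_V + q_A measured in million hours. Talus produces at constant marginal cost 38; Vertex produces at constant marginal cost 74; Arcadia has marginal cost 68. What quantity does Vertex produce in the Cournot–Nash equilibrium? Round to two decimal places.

10.50

Talus's profit: π_T = (158 - Q)q_T - (38q_T). Setting ∂π_T/∂q_T = 0: 120 - 2q_T - (q_V + q_A) = 0.
Vertex's first-order condition: 84 - 2q_V - (q_T + q_A) = 0.
Arcadia's first-order condition: 90 - 2q_A - (q_T + q_V) = 0.
Adding the 3 first-order conditions: 294 − 4Q = 0, so Q = 147/2.
Back-substituting: q_T = (120 − 147/2) = 93/2, q_V = (84 − 147/2) = 21/2, q_A = (90 − 147/2) = 33/2.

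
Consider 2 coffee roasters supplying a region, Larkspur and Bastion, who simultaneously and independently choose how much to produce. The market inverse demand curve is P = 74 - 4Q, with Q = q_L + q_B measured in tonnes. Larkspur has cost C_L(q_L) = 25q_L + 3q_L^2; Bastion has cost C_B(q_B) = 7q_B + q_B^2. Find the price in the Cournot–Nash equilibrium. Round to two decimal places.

42.90

Larkspur's profit: π_L = (74 - 4Q)q_L - (25q_L + 3q_L²). Setting ∂π_L/∂q_L = 0: 49 - 14q_L - 4(q_B) = 0.
Bastion's profit: π_B = (74 - 4Q)q_B - (7q_B + q_B²). Setting ∂π_B/∂q_B = 0: 67 - 10q_B - 4(q_L) = 0.
Best responses: q_L = (49 - 4q_B)/14, q_B = (67 - 4q_L)/10.
Substituting one into the other gives q_L = 111/62 and q_B = 371/62.
Total output Q = 241/31, so price P = 74 - 4·(241/31) = 1330/31.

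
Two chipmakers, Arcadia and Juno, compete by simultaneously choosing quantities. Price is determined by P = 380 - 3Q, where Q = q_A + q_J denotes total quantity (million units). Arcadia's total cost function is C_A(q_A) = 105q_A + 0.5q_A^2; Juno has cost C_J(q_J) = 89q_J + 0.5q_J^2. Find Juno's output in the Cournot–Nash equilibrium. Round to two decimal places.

30.30

Arcadia's profit: π_A = (380 - 3Q)q_A - (105q_A + (1/2)q_A²). Setting ∂π_A/∂q_A = 0: 275 - 7q_A - 3(q_J) = 0.
Juno's first-order condition: 291 - 7q_J - 3(q_A) = 0.
Best responses: q_A = (275 - 3q_J)/7, q_J = (291 - 3q_A)/7.
Substituting one into the other gives q_A = 263/10 and q_J = 303/10.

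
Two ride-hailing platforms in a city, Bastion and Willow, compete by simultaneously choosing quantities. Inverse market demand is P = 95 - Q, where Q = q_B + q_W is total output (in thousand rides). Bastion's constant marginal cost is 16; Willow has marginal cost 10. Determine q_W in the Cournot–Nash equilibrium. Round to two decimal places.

30.33

Bastion's profit: π_B = (95 - Q)q_B - (16q_B). Setting ∂π_B/∂q_B = 0: 79 - 2q_B - (q_W) = 0.
Willow's first-order condition: 85 - 2q_W - (q_B) = 0.
Rearranging gives the reaction functions q_B = (79 - q_W)/2 and q_W = (85 - q_B)/2.
Substituting one into the other gives q_B = 73/3 and q_W = 91/3.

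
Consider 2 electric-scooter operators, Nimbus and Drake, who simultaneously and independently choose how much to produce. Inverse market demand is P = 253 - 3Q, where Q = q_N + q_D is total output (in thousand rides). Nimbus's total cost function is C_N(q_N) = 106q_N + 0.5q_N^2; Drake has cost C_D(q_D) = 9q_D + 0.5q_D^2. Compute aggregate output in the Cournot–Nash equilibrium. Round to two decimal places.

Nimbus's profit: π_N = (253 - 3Q)q_N - (106q_N + (1/2)q_N²). Setting ∂π_N/∂q_N = 0: 147 - 7q_N - 3(q_D) = 0.
Drake's profit: π_D = (253 - 3Q)q_D - (9q_D + (1/2)q_D²). Setting ∂π_D/∂q_D = 0: 244 - 7q_D - 3(q_N) = 0.
Rearranging gives the reaction functions q_N = (147 - 3q_D)/7 and q_D = (244 - 3q_N)/7.
Solving the pair: q_N = 297/40, q_D = 1267/40.
Total output Q = 297/40 + 1267/40 = 391/10.

39.10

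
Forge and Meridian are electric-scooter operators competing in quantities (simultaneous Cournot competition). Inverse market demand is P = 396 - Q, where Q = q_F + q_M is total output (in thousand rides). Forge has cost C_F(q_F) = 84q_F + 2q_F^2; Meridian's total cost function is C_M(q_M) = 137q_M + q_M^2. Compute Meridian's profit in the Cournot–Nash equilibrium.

5832

Forge's profit: π_F = (396 - Q)q_F - (84q_F + 2q_F²). Setting ∂π_F/∂q_F = 0: 312 - 6q_F - (q_M) = 0.
Meridian's first-order condition: 259 - 4q_M - (q_F) = 0.
Rearranging gives the reaction functions q_F = (312 - q_M)/6 and q_M = (259 - q_F)/4.
Substituting one into the other gives q_F = 43 and q_M = 54.
Price P = 396 - 97 = 299.
Meridian's profit: 299·54 - 137·54 - 54² = 5832.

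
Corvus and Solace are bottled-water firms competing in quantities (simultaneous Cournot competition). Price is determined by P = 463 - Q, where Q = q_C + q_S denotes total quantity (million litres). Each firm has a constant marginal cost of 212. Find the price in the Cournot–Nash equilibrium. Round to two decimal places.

295.67

A representative firm's profit is π_i = q_i(463 - Q) - 212q_i.
First-order condition (treating rivals' output as given): 251 - 2q_i - q_j = 0.
With identical firms every q_j equals q_i, so q_j = q_i and 251 = 3q_i, giving q_i = 251/3.
Total output Q = 502/3, so price P = 463 - 502/3 = 887/3.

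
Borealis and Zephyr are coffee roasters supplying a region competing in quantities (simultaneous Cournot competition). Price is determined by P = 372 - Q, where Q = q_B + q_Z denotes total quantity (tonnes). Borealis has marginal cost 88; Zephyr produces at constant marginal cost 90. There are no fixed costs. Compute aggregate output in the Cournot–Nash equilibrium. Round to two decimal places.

188.67

Borealis's profit: π_B = (372 - Q)q_B - (88q_B). Setting ∂π_B/∂q_B = 0: 284 - 2q_B - (q_Z) = 0.
Zephyr's profit: π_Z = (372 - Q)q_Z - (90q_Z). Setting ∂π_Z/∂q_Z = 0: 282 - 2q_Z - (q_B) = 0.
Rearranging gives the reaction functions q_B = (284 - q_Z)/2 and q_Z = (282 - q_B)/2.
Solving the pair: q_B = 286/3, q_Z = 280/3.
Total output Q = 286/3 + 280/3 = 566/3.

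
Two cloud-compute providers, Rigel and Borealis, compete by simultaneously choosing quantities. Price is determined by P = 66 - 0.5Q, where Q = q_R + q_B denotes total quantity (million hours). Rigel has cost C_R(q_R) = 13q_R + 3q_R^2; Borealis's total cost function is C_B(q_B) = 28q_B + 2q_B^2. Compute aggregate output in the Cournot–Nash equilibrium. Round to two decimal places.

Rigel's profit: π_R = (66 - 0.5Q)q_R - (13q_R + 3q_R²). Setting ∂π_R/∂q_R = 0: 53 - 7q_R - (1/2)(q_B) = 0.
Borealis's first-order condition: 38 - 5q_B - (1/2)(q_R) = 0.
Best responses: q_R = (53 - (1/2)q_B)/7, q_B = (38 - (1/2)q_R)/5.
Solving the pair: q_R = 984/139, q_B = 958/139.
Total output Q = 984/139 + 958/139 = 1942/139.

13.97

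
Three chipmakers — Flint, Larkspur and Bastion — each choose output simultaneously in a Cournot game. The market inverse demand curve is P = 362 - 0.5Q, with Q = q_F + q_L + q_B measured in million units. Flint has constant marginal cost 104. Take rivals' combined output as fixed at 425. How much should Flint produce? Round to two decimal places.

45.50

With rivals' combined output fixed at 425, Flint's profit is π_F = (362 - (1/2)·425 - (1/2)q_F)q_F - (104q_F) = (299/2 - (1/2)q_F)q_F - (104q_F).
∂π_F/∂q_F = 91/2 - q_F = 0, so q_F = 91/2.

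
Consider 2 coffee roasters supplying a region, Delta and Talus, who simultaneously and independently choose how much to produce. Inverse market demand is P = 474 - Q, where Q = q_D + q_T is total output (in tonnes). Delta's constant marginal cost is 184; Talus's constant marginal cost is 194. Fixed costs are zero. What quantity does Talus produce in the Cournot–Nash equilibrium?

Delta's profit: π_D = (474 - Q)q_D - (184q_D). Setting ∂π_D/∂q_D = 0: 290 - 2q_D - (q_T) = 0.
Talus's profit: π_T = (474 - Q)q_T - (194q_T). Setting ∂π_T/∂q_T = 0: 280 - 2q_T - (q_D) = 0.
So q_D = (290 - q_T)/2 and q_T = (280 - q_D)/2.
Substituting one into the other gives q_D = 100 and q_T = 90.

90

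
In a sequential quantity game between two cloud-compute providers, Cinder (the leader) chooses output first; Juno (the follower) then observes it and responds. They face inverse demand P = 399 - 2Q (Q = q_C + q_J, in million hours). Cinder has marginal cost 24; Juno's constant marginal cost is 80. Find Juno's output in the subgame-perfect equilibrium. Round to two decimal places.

25.88

The follower Juno best-responds to any q_C: π_J = (399 - 2Q)q_J - 80q_J.
∂π_J/∂q_J = 319 - 2q_C - 4q_J = 0 gives the reaction function q_J = (319 - 2q_C)/4.
The leader anticipates this reaction. Substituting into P = 399 - 2Q gives P = 479/2 - q_C, so π_C = (479/2 - q_C)q_C - 24q_C.
The leader's first-order condition 431/2 - 2q_C = 0 yields q_C = 431/4.
Then q_J = (319 - 2·(431/4))/4 = 207/8.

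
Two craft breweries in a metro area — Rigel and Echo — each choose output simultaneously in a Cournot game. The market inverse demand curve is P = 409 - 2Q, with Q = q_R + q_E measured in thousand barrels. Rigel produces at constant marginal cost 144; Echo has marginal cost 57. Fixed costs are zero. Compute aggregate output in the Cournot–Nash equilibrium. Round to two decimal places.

Rigel's profit: π_R = (409 - 2Q)q_R - (144q_R). Setting ∂π_R/∂q_R = 0: 265 - 4q_R - 2(q_E) = 0.
Echo's profit: π_E = (409 - 2Q)q_E - (57q_E). Setting ∂π_E/∂q_E = 0: 352 - 4q_E - 2(q_R) = 0.
So q_R = (265 - 2q_E)/4 and q_E = (352 - 2q_R)/4.
Substituting one into the other gives q_R = 89/3 and q_E = 439/6.
Total output Q = 89/3 + 439/6 = 617/6.

102.83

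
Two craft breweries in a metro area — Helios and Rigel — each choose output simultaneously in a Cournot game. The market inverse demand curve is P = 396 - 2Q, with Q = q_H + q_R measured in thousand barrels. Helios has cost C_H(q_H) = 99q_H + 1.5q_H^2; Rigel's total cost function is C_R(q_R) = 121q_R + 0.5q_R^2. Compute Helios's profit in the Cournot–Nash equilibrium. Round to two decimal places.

3183.96

Helios's profit: π_H = (396 - 2Q)q_H - (99q_H + (3/2)q_H²). Setting ∂π_H/∂q_H = 0: 297 - 7q_H - 2(q_R) = 0.
Rigel's first-order condition: 275 - 5q_R - 2(q_H) = 0.
Best responses: q_H = (297 - 2q_R)/7, q_R = (275 - 2q_H)/5.
Substituting one into the other gives q_H = 935/31 and q_R = 1331/31.
Price P = 396 - 2·73.0968 = 249.8065.
Helios's profit: 249.8065·(935/31) - 99·(935/31) - (3/2)(935/31)² = 3183.9620.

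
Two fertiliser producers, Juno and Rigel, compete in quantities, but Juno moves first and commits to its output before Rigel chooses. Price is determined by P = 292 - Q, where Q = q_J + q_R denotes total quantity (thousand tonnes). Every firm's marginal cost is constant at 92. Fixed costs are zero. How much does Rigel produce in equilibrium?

50

The follower Rigel best-responds to any q_J: π_R = (292 - Q)q_R - 92q_R.
Follower FOC: 200 - q_J - 2q_R = 0, so q_R(q_J) = (200 - q_J)/2.
Juno substitutes q_R(q_J) into its own profit: π_J = q_J(292 - q_J - (200 - q_J)/2) - 92q_J = (192 - (1/2)q_J)q_J - 92q_J.
Leader FOC: 100 - q_J = 0, so q_J = 100.
Then q_R = (200 - 100)/2 = 50.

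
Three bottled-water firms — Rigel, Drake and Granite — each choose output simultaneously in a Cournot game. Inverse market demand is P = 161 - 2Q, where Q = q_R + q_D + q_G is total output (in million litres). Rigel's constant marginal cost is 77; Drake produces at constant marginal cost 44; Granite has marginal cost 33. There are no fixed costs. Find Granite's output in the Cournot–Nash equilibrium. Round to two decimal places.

22.88

Rigel's profit: π_R = (161 - 2Q)q_R - (77q_R). Setting ∂π_R/∂q_R = 0: 84 - 4q_R - 2(q_D + q_G) = 0.
Drake's profit: π_D = (161 - 2Q)q_D - (44q_D). Setting ∂π_D/∂q_D = 0: 117 - 4q_D - 2(q_R + q_G) = 0.
Granite's first-order condition: 128 - 4q_G - 2(q_R + q_D) = 0.
Adding the 3 conditions: 329 − 4Q − 4Q = 0, i.e. Q = 329/8.
Back-substituting: q_R = (84 − 329/4)/2 = 7/8, q_D = (117 − 329/4)/2 = 139/8, q_G = (128 − 329/4)/2 = 183/8.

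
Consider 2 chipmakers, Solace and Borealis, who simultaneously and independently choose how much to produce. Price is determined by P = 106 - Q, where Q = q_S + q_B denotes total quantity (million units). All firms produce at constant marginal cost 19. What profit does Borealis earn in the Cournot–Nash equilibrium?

Each firm earns π_i = (106 - Q)q_i - 19q_i.
First-order condition (treating rivals' output as given): 87 - 2q_i - q_j = 0.
By symmetry each firm produces the same amount; substituting q_j = q_i yields q_i = 87/3 = 29.
Price P = 106 - 58 = 48.
Borealis's profit: (48 - 19)·29 = 841.

841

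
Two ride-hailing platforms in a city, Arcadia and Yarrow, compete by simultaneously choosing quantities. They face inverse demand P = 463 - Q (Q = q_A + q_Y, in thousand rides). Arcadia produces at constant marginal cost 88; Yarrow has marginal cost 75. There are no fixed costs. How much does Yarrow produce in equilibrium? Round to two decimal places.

133.67

Arcadia's profit: π_A = (463 - Q)q_A - (88q_A). Setting ∂π_A/∂q_A = 0: 375 - 2q_A - (q_Y) = 0.
Yarrow's first-order condition: 388 - 2q_Y - (q_A) = 0.
Rearranging gives the reaction functions q_A = (375 - q_Y)/2 and q_Y = (388 - q_A)/2.
Substituting one into the other gives q_A = 362/3 and q_Y = 401/3.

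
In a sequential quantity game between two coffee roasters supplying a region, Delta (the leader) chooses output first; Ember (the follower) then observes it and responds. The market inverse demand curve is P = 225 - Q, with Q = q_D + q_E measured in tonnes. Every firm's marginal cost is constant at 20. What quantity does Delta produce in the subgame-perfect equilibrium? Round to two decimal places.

102.50

Solve by backward induction. Given q_D, the follower Ember maximises π_E = (225 - q_D - q_E)q_E - 20q_E.
Follower FOC: 205 - q_D - 2q_E = 0, so q_E(q_D) = (205 - q_D)/2.
Delta substitutes q_E(q_D) into its own profit: π_D = q_D(225 - q_D - (205 - q_D)/2) - 20q_D = (245/2 - (1/2)q_D)q_D - 20q_D.
Leader FOC: 205/2 - q_D = 0, so q_D = 205/2.
Then q_E = (205 - 205/2)/2 = 205/4.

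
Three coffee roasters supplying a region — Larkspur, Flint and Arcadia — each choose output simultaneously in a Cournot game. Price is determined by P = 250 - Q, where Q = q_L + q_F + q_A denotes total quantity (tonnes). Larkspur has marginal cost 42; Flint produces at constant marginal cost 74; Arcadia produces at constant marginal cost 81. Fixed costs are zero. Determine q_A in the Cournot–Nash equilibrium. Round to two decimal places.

30.75

Larkspur's profit: π_L = (250 - Q)q_L - (42q_L). Setting ∂π_L/∂q_L = 0: 208 - 2q_L - (q_F + q_A) = 0.
Flint's profit: π_F = (250 - Q)q_F - (74q_F). Setting ∂π_F/∂q_F = 0: 176 - 2q_F - (q_L + q_A) = 0.
Arcadia's first-order condition: 169 - 2q_A - (q_L + q_F) = 0.
Adding the 3 first-order conditions: 553 − 4Q = 0, so Q = 553/4.
Back-substituting: q_L = (208 − 553/4) = 279/4, q_F = (176 − 553/4) = 151/4, q_A = (169 − 553/4) = 123/4.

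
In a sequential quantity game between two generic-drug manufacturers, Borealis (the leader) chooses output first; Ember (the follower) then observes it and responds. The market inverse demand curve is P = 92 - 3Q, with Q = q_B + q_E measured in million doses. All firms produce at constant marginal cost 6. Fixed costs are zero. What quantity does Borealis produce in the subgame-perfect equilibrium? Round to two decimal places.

14.33

Solve by backward induction. Given q_B, the follower Ember maximises π_E = (92 - 3q_B - 3q_E)q_E - 6q_E.
∂π_E/∂q_E = 86 - 3q_B - 6q_E = 0 gives the reaction function q_E = (86 - 3q_B)/6.
Borealis substitutes q_E(q_B) into its own profit: π_B = q_B(92 - 3q_B - (86 - 3q_B)/2) - 6q_B = (49 - (3/2)q_B)q_B - 6q_B.
The leader's first-order condition 43 - 3q_B = 0 yields q_B = 43/3.
Then q_E = (86 - 3·(43/3))/6 = 43/6.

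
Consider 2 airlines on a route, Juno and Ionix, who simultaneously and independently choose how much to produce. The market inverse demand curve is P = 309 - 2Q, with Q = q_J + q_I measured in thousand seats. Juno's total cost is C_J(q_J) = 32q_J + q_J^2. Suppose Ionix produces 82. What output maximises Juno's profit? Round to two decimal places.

18.83

With the rival's output fixed at 82, Juno's profit is π_J = (309 - 2·82 - 2q_J)q_J - (32q_J + q_J²) = (145 - 2q_J)q_J - (32q_J + q_J²).
∂π_J/∂q_J = 113 - 6q_J = 0, so q_J = 113/6.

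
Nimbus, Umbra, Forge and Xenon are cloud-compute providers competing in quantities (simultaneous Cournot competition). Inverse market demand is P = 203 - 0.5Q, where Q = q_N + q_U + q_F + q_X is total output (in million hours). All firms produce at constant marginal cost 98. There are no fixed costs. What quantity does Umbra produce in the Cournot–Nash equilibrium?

42

A representative firm's profit is π_i = q_i(203 - 0.5Q) - 98q_i.
First-order condition (treating rivals' output as given): 105 - q_i - (1/2)·Σ_{j≠i} q_j = 0.
By symmetry each firm produces the same amount; substituting Σ_{j≠i} q_j = 3q_i yields q_i = 105/(5/2) = 42.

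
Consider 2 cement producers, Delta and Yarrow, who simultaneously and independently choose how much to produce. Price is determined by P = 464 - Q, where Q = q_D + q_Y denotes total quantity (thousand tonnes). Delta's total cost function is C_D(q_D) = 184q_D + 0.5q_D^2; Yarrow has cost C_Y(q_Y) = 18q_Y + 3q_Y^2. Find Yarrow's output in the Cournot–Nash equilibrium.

46

Delta's profit: π_D = (464 - Q)q_D - (184q_D + (1/2)q_D²). Setting ∂π_D/∂q_D = 0: 280 - 3q_D - (q_Y) = 0.
Yarrow's first-order condition: 446 - 8q_Y - (q_D) = 0.
So q_D = (280 - q_Y)/3 and q_Y = (446 - q_D)/8.
Solving the pair: q_D = 78, q_Y = 46.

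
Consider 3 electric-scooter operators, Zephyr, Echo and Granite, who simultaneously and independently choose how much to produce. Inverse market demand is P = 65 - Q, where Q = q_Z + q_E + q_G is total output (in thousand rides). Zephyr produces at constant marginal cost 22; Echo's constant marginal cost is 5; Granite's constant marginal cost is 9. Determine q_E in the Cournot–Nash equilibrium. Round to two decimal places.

20.25

Zephyr's profit: π_Z = (65 - Q)q_Z - (22q_Z). Setting ∂π_Z/∂q_Z = 0: 43 - 2q_Z - (q_E + q_G) = 0.
Echo's profit: π_E = (65 - Q)q_E - (5q_E). Setting ∂π_E/∂q_E = 0: 60 - 2q_E - (q_Z + q_G) = 0.
Granite's first-order condition: 56 - 2q_G - (q_Z + q_E) = 0.
Summing all 3 equations gives 159 − 4Q = 0, hence Q = 159/4.
Back-substituting: q_Z = (43 − 159/4) = 13/4, q_E = (60 − 159/4) = 81/4, q_G = (56 − 159/4) = 65/4.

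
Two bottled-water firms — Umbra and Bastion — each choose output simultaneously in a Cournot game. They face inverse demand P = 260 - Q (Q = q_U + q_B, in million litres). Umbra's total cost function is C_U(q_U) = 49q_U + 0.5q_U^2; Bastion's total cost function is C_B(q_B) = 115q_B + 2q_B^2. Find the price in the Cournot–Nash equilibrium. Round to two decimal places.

Umbra's profit: π_U = (260 - Q)q_U - (49q_U + (1/2)q_U²). Setting ∂π_U/∂q_U = 0: 211 - 3q_U - (q_B) = 0.
Bastion's first-order condition: 145 - 6q_B - (q_U) = 0.
Best responses: q_U = (211 - q_B)/3, q_B = (145 - q_U)/6.
Solving the pair: q_U = 1121/17, q_B = 224/17.
Total output Q = 1345/17, so price P = 260 - 1345/17 = 180.8824.

180.88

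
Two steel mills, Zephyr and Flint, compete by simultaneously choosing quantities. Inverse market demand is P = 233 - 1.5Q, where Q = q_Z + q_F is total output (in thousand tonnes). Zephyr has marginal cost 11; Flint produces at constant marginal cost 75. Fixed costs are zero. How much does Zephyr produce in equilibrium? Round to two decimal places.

Zephyr's profit: π_Z = (233 - 1.5Q)q_Z - (11q_Z). Setting ∂π_Z/∂q_Z = 0: 222 - 3q_Z - (3/2)(q_F) = 0.
Flint's profit: π_F = (233 - 1.5Q)q_F - (75q_F). Setting ∂π_F/∂q_F = 0: 158 - 3q_F - (3/2)(q_Z) = 0.
Rearranging gives the reaction functions q_Z = (222 - (3/2)q_F)/3 and q_F = (158 - (3/2)q_Z)/3.
Substituting one into the other gives q_Z = 572/9 and q_F = 188/9.

63.56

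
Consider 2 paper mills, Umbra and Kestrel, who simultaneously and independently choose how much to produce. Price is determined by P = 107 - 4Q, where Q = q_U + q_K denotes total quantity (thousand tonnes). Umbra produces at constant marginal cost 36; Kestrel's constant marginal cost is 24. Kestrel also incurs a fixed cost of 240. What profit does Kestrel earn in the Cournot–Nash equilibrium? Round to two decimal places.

Umbra's profit: π_U = (107 - 4Q)q_U - (36q_U). Setting ∂π_U/∂q_U = 0: 71 - 8q_U - 4(q_K) = 0.
Kestrel's profit: π_K = (107 - 4Q)q_K - (24q_K). Setting ∂π_K/∂q_K = 0: 83 - 8q_K - 4(q_U) = 0.
Best responses: q_U = (71 - 4q_K)/8, q_K = (83 - 4q_U)/8.
Solving the pair: q_U = 59/12, q_K = 95/12.
Price P = 107 - 4·(77/6) = 167/3.
Kestrel's profit: (167/3 - 24)·(95/12) - 240 = 385/36.

10.69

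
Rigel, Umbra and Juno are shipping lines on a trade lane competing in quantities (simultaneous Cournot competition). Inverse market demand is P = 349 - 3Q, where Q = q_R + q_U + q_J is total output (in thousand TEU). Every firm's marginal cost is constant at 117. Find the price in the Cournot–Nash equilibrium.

175

Each firm earns π_i = (349 - 3Q)q_i - 117q_i.
First-order condition (treating rivals' output as given): 232 - 6q_i - 3·Σ_{j≠i} q_j = 0.
By symmetry each firm produces the same amount; substituting Σ_{j≠i} q_j = 2q_i yields q_i = 232/12 = 58/3.
Total output Q = 58, so price P = 349 - 3·58 = 175.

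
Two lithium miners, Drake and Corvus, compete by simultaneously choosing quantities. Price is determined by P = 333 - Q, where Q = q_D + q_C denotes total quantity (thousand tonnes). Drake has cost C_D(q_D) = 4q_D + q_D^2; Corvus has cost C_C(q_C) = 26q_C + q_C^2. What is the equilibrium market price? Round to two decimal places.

205.80

Drake's profit: π_D = (333 - Q)q_D - (4q_D + q_D²). Setting ∂π_D/∂q_D = 0: 329 - 4q_D - (q_C) = 0.
Corvus's first-order condition: 307 - 4q_C - (q_D) = 0.
So q_D = (329 - q_C)/4 and q_C = (307 - q_D)/4.
Substituting one into the other gives q_D = 1009/15 and q_C = 899/15.
Total output Q = 636/5, so price P = 333 - 636/5 = 1029/5.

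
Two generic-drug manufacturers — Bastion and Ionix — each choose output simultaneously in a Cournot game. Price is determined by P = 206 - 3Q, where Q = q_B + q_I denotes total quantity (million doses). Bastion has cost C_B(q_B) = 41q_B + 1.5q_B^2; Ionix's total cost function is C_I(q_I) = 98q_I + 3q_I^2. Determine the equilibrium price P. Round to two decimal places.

141.36

Bastion's profit: π_B = (206 - 3Q)q_B - (41q_B + (3/2)q_B²). Setting ∂π_B/∂q_B = 0: 165 - 9q_B - 3(q_I) = 0.
Ionix's first-order condition: 108 - 12q_I - 3(q_B) = 0.
So q_B = (165 - 3q_I)/9 and q_I = (108 - 3q_B)/12.
Substituting one into the other gives q_B = 184/11 and q_I = 53/11.
Total output Q = 237/11, so price P = 206 - 3·(237/11) = 1555/11.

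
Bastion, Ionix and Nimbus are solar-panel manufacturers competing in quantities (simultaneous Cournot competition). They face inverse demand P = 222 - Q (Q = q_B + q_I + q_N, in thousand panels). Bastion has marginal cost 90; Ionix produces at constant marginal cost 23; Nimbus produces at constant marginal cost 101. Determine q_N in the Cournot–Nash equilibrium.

8

Bastion's profit: π_B = (222 - Q)q_B - (90q_B). Setting ∂π_B/∂q_B = 0: 132 - 2q_B - (q_I + q_N) = 0.
Ionix's first-order condition: 199 - 2q_I - (q_B + q_N) = 0.
Nimbus's profit: π_N = (222 - Q)q_N - (101q_N). Setting ∂π_N/∂q_N = 0: 121 - 2q_N - (q_B + q_I) = 0.
Adding the 3 conditions: 452 − 2Q − 2Q = 0, i.e. Q = 113.
Back-substituting: q_B = (132 − 113) = 19, q_I = (199 − 113) = 86, q_N = (121 − 113) = 8.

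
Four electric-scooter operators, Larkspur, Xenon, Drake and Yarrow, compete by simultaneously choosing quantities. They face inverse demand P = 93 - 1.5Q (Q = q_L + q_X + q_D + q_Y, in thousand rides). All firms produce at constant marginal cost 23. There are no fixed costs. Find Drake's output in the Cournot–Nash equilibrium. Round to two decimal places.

Each firm earns π_i = (93 - 1.5Q)q_i - 23q_i.
First-order condition (treating rivals' output as given): 70 - 3q_i - (3/2)·Σ_{j≠i} q_j = 0.
By symmetry each firm produces the same amount; substituting Σ_{j≠i} q_j = 3q_i yields q_i = 70/(15/2) = 28/3.

9.33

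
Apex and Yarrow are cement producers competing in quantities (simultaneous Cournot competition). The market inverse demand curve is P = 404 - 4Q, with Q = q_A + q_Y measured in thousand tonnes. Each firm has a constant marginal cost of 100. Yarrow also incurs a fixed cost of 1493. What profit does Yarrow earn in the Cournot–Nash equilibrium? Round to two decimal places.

A representative firm's profit is π_i = q_i(404 - 4Q) - 100q_i.
Setting ∂π_i/∂q_i = 0 with rivals' quantities fixed: 304 - 8q_i - 4q_j = 0.
By symmetry each firm produces the same amount; substituting q_j = q_i yields q_i = 304/12 = 76/3.
Price P = 404 - 4·(152/3) = 604/3.
Yarrow's profit: (604/3 - 100)·(76/3) - 1493 = 1074.1111.

1074.11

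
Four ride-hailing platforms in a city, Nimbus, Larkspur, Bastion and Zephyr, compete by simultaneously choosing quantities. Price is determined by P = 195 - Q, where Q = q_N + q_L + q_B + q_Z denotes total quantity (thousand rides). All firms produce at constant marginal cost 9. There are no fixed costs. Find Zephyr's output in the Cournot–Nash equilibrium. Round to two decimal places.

37.20

A representative firm's profit is π_i = q_i(195 - Q) - 9q_i.
First-order condition (treating rivals' output as given): 186 - 2q_i - Σ_{j≠i} q_j = 0.
With identical firms every q_j equals q_i, so Σ_{j≠i} q_j = 3q_i and 186 = 5q_i, giving q_i = 186/5.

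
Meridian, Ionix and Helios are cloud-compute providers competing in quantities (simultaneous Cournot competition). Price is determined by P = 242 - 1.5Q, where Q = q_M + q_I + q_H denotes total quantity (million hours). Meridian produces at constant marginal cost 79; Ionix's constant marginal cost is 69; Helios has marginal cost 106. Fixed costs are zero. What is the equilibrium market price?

Meridian's profit: π_M = (242 - 1.5Q)q_M - (79q_M). Setting ∂π_M/∂q_M = 0: 163 - 3q_M - (3/2)(q_I + q_H) = 0.
Ionix's profit: π_I = (242 - 1.5Q)q_I - (69q_I). Setting ∂π_I/∂q_I = 0: 173 - 3q_I - (3/2)(q_M + q_H) = 0.
Helios's profit: π_H = (242 - 1.5Q)q_H - (106q_H). Setting ∂π_H/∂q_H = 0: 136 - 3q_H - (3/2)(q_M + q_I) = 0.
Adding the 3 first-order conditions: 472 − 6Q = 0, so Q = 236/3.
Back-substituting: q_M = (163 − 118)/(3/2) = 30, q_I = (173 − 118)/(3/2) = 110/3, q_H = (136 − 118)/(3/2) = 12.
Total output Q = 236/3, so price P = 242 - (3/2)·(236/3) = 124.

124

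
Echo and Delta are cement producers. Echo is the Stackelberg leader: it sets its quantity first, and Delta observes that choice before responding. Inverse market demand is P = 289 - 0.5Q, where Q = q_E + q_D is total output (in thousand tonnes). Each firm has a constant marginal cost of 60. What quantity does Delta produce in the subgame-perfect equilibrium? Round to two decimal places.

Solve by backward induction. Given q_E, the follower Delta maximises π_D = (289 - (1/2)q_E - (1/2)q_D)q_D - 60q_D.
Setting the follower's marginal profit to zero, 229 - (1/2)q_E - q_D = 0, i.e. q_D = (229 - (1/2)q_E).
Echo substitutes q_D(q_E) into its own profit: π_E = q_E(289 - (1/2)q_E - (229 - (1/2)q_E)/2) - 60q_E = (349/2 - (1/4)q_E)q_E - 60q_E.
Maximising: ∂π_E/∂q_E = 229/2 - (1/2)q_E = 0, giving q_E = 229.
Then q_D = (229 - (1/2)·229) = 229/2.

114.50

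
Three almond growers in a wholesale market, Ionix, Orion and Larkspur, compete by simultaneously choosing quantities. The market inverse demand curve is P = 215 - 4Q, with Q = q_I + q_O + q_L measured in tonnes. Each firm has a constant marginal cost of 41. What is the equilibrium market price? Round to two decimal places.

Each firm earns π_i = (215 - 4Q)q_i - 41q_i.
Setting ∂π_i/∂q_i = 0 with rivals' quantities fixed: 174 - 8q_i - 4·Σ_{j≠i} q_j = 0.
By symmetry each firm produces the same amount; substituting Σ_{j≠i} q_j = 2q_i yields q_i = 174/16 = 87/8.
Total output Q = 261/8, so price P = 215 - 4·(261/8) = 169/2.

84.50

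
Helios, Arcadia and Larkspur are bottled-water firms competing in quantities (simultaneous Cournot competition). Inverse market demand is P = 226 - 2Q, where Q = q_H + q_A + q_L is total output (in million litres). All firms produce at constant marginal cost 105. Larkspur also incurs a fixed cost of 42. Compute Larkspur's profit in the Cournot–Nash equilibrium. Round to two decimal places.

Each firm earns π_i = (226 - 2Q)q_i - 105q_i.
First-order condition (treating rivals' output as given): 121 - 4q_i - 2·Σ_{j≠i} q_j = 0.
With identical firms every q_j equals q_i, so Σ_{j≠i} q_j = 2q_i and 121 = 8q_i, giving q_i = 121/8.
Price P = 226 - 2·(363/8) = 541/4.
Larkspur's profit: (541/4 - 105)·(121/8) - 42 = 415.5313.

415.53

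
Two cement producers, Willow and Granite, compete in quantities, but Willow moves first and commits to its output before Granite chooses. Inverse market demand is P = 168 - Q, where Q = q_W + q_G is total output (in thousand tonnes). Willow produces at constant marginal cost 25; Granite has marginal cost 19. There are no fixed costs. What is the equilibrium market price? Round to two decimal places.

59.25

The follower Granite best-responds to any q_W: π_G = (168 - Q)q_G - 19q_G.
∂π_G/∂q_G = 149 - q_W - 2q_G = 0 gives the reaction function q_G = (149 - q_W)/2.
The leader anticipates this reaction. Substituting into P = 168 - Q gives P = 187/2 - (1/2)q_W, so π_W = (187/2 - (1/2)q_W)q_W - 25q_W.
Maximising: ∂π_W/∂q_W = 137/2 - q_W = 0, giving q_W = 137/2.
Then q_G = (149 - 137/2)/2 = 161/4.
Total output Q = 435/4, so price P = 168 - 435/4 = 237/4.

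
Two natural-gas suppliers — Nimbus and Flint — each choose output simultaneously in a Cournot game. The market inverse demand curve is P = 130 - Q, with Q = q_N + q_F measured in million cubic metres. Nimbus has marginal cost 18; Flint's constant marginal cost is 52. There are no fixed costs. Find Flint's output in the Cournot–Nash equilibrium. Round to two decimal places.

Nimbus's profit: π_N = (130 - Q)q_N - (18q_N). Setting ∂π_N/∂q_N = 0: 112 - 2q_N - (q_F) = 0.
Flint's first-order condition: 78 - 2q_F - (q_N) = 0.
Best responses: q_N = (112 - q_F)/2, q_F = (78 - q_N)/2.
Substituting one into the other gives q_N = 146/3 and q_F = 44/3.

14.67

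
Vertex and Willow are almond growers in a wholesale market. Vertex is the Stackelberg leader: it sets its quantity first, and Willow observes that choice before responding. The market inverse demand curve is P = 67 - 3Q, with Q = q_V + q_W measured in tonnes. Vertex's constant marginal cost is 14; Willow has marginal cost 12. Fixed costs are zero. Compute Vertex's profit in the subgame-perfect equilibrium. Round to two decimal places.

The follower Willow best-responds to any q_V: π_W = (67 - 3Q)q_W - 12q_W.
Follower FOC: 55 - 3q_V - 6q_W = 0, so q_W(q_V) = (55 - 3q_V)/6.
The leader anticipates this reaction. Substituting into P = 67 - 3Q gives P = 79/2 - (3/2)q_V, so π_V = (79/2 - (3/2)q_V)q_V - 14q_V.
Leader FOC: 51/2 - 3q_V = 0, so q_V = 17/2.
Then q_W = (55 - 3·(17/2))/6 = 59/12.
Price P = 67 - 3·(161/12) = 107/4.
Vertex's profit: (107/4 - 14)·(17/2) = 867/8.

108.38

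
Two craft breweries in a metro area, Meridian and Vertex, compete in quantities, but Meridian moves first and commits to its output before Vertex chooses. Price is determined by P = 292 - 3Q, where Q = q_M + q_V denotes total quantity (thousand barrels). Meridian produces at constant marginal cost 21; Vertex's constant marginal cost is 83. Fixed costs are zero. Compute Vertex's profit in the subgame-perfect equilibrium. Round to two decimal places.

150.52

The follower Vertex best-responds to any q_M: π_V = (292 - 3Q)q_V - 83q_V.
Setting the follower's marginal profit to zero, 209 - 3q_M - 6q_V = 0, i.e. q_V = (209 - 3q_M)/6.
Meridian substitutes q_V(q_M) into its own profit: π_M = q_M(292 - 3q_M - (209 - 3q_M)/2) - 21q_M = (375/2 - (3/2)q_M)q_M - 21q_M.
Maximising: ∂π_M/∂q_M = 333/2 - 3q_M = 0, giving q_M = 111/2.
Then q_V = (209 - 3·(111/2))/6 = 85/12.
Price P = 292 - 3·(751/12) = 417/4.
Vertex's profit: (417/4 - 83)·(85/12) = 150.5208.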